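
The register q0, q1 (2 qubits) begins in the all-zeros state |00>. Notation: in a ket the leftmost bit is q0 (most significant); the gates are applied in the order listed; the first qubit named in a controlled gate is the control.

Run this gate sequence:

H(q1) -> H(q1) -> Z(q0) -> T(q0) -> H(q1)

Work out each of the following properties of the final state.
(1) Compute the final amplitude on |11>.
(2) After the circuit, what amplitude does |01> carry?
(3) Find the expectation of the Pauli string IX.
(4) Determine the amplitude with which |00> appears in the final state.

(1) |11> carries amplitude 0 in the final state. Key observation: the block from step 1 through step 2 cancels to the identity and can be dropped.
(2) |01> carries amplitude sqrt(2)/2 in the final state.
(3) The expectation value of IX is 1.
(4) The final state's coefficient on |00> equals sqrt(2)/2.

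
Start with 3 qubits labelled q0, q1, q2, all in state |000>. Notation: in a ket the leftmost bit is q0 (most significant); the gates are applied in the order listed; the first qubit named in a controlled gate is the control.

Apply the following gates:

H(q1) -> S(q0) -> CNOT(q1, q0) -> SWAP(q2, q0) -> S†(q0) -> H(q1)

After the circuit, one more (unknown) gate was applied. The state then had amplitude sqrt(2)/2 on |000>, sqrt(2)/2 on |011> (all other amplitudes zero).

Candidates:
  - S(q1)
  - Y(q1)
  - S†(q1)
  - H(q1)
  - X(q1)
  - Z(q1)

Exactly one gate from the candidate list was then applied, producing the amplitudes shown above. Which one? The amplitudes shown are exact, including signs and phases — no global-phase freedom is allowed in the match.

The unique candidate consistent with the amplitudes is H(q1).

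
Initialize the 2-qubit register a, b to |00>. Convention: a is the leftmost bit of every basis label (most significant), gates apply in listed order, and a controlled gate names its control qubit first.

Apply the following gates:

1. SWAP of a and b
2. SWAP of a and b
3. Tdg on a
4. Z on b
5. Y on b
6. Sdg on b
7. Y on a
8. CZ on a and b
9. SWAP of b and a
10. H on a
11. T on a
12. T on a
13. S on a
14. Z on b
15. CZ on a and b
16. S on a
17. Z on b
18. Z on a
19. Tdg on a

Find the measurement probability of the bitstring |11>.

The probability of measuring |11> is 1/2. Key observation: the block from step 1 through step 2 cancels to the identity and can be dropped.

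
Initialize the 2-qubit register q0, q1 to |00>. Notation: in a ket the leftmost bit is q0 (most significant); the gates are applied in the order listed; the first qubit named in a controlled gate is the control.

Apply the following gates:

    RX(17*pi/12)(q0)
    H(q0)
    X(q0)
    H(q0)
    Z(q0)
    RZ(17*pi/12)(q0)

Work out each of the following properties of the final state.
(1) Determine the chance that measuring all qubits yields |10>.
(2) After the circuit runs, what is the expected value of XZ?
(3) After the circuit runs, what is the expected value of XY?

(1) Outcome |10> occurs with probability -sqrt(2)/8 + sqrt(6)/8 + 1/2. Key observation: the block from step 2 through step 5 cancels to the identity and can be dropped.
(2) The expectation value of XZ is sqrt(3)/4 + 1/2.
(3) The expectation value of XY is 0.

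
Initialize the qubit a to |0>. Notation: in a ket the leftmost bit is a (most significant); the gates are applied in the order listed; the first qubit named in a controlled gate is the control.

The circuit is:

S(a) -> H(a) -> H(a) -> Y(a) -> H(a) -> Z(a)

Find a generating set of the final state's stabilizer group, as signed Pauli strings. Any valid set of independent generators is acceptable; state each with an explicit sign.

The stabilizer group can be generated by +X, among other valid generating sets.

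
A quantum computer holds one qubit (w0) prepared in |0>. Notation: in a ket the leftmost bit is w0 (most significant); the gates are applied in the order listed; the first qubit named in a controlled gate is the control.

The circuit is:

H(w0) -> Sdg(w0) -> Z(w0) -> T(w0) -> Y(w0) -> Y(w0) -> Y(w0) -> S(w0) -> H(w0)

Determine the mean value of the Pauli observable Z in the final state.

In the final state, Z has expectation -sqrt(2)/2.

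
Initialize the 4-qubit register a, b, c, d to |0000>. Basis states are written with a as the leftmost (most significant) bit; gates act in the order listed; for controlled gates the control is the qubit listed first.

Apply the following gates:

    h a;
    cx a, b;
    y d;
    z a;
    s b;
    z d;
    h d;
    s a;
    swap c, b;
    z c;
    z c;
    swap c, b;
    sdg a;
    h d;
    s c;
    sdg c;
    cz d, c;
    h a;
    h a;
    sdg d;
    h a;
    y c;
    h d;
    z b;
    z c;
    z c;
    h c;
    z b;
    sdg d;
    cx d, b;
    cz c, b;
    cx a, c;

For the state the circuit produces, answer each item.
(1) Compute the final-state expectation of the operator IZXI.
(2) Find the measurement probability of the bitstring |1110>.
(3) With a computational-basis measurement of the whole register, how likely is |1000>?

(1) In the final state, IZXI has expectation -1. Key observation: steps 7-14 multiply out to the identity, so the circuit reduces to the remaining gates.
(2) A full measurement returns |1110> with probability 1/16.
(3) A full measurement returns |1000> with probability 1/16.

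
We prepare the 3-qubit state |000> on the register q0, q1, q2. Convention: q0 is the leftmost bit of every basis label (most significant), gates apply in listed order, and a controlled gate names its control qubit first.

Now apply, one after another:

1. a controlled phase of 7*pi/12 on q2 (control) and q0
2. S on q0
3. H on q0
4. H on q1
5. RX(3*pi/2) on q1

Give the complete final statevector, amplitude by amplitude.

The resulting statevector has amplitude sqrt(2)*(-1 - I)/4 on |000>, 0 on |001>, sqrt(2)*(-1 - I)/4 on |010>, 0 on |011>, sqrt(2)*(-1 - I)/4 on |100>, 0 on |101>, sqrt(2)*(-1 - I)/4 on |110>, 0 on |111>.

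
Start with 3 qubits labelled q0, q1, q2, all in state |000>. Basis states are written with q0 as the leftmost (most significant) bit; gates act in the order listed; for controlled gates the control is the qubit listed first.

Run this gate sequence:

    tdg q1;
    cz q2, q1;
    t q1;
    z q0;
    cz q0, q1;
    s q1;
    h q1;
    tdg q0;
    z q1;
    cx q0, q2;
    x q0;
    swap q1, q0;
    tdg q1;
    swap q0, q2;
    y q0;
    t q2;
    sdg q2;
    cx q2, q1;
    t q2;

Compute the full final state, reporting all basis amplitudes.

The final amplitudes are -sqrt(2)*exp(I*pi/4)/2 on |101>, sqrt(2)*exp(I*pi/4)/2 on |110>, and 0 on every other basis state.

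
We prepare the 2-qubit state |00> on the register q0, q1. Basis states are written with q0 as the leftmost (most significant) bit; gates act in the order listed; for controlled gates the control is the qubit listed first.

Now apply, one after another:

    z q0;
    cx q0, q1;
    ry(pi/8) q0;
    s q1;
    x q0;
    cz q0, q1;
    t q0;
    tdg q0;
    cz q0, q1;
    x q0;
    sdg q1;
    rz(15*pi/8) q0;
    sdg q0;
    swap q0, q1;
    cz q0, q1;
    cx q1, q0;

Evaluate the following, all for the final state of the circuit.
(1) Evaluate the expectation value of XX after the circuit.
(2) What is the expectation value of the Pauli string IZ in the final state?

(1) In the final state, XX has expectation -1/2 + sqrt(2)/4. Key observation: steps 4-11 multiply out to the identity, so the circuit reduces to the remaining gates.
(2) In the final state, IZ has expectation sqrt(sqrt(2) + 2)/2.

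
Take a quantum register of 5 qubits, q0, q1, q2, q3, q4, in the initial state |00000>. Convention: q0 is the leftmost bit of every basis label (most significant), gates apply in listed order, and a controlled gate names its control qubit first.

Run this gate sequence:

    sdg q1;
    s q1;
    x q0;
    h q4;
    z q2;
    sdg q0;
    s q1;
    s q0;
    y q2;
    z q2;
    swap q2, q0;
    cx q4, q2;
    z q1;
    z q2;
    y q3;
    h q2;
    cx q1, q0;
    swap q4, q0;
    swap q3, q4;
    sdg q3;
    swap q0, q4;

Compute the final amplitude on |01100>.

|01100> carries amplitude 0 in the final state.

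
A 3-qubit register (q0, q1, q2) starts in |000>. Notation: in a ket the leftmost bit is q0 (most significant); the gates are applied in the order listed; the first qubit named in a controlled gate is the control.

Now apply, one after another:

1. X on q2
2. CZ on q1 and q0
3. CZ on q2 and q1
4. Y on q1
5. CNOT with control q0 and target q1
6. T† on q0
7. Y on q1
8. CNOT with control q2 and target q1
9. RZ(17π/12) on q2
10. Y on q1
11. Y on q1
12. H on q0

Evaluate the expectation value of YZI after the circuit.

The observable YZI averages to 0.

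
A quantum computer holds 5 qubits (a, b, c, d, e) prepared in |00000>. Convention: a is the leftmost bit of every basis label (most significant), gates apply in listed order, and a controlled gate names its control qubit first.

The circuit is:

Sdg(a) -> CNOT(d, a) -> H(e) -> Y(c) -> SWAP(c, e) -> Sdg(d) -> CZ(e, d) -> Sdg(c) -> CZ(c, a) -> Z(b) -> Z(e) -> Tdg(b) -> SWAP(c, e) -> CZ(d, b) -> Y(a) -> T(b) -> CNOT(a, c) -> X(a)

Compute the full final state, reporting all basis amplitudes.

After the circuit, the state carries amplitude sqrt(2)/2 on |00000>, -sqrt(2)*I/2 on |00001>, and 0 on every other basis state.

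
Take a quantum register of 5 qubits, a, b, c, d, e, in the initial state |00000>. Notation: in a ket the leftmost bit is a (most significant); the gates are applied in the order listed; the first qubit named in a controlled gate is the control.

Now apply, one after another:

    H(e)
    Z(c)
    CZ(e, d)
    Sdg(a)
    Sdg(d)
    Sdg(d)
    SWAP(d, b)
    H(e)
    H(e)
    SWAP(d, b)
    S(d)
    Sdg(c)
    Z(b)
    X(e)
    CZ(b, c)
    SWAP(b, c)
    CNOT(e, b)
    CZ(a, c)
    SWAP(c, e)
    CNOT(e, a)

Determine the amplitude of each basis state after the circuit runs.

The final amplitudes are sqrt(2)/2 on |00000>, sqrt(2)/2 on |01100>, and 0 on every other basis state.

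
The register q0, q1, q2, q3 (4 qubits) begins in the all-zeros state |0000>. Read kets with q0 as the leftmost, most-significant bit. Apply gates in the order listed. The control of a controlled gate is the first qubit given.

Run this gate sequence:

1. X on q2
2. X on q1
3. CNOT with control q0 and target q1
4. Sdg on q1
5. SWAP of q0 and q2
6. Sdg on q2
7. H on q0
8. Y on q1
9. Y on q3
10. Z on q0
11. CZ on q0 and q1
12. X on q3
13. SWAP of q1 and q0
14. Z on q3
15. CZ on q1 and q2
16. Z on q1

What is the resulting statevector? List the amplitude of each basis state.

The final amplitudes are -sqrt(2)*I/2 on |0000>, sqrt(2)*I/2 on |0100>, and 0 on every other basis state.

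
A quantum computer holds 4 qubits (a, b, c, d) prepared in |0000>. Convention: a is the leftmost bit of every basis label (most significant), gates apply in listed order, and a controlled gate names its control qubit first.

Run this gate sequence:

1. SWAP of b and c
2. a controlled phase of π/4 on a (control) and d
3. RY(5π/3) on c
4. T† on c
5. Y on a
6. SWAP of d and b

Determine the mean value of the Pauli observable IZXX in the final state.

The expectation value of IZXX is 0.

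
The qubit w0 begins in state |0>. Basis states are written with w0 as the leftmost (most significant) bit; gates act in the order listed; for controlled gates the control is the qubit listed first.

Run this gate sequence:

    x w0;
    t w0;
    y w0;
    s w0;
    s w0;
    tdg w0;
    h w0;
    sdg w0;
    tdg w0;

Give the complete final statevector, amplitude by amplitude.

After the circuit, the state carries amplitude -sqrt(2)*exp(3*I*pi/4)/2 on |0>, -sqrt(2)/2 on |1>.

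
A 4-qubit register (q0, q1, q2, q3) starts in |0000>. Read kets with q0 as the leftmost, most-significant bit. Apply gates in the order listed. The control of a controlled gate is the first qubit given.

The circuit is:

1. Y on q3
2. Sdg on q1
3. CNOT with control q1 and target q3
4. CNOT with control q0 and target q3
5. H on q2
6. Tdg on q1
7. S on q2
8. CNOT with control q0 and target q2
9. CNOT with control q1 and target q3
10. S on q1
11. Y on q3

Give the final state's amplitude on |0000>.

The final state's coefficient on |0000> equals sqrt(2)/2.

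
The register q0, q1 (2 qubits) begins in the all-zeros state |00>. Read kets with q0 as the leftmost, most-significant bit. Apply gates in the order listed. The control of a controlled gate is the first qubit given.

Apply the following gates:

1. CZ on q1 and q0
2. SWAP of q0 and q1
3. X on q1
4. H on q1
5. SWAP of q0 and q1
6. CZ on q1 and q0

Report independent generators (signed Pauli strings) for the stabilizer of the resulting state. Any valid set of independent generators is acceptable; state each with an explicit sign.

The stabilizer group can be generated by -XI, +IZ, among other valid generating sets.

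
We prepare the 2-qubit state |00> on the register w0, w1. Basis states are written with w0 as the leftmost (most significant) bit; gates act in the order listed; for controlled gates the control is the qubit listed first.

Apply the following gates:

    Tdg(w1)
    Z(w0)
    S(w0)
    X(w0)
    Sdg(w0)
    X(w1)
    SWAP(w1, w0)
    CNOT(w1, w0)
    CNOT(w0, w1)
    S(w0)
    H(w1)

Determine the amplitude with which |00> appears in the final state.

|00> carries amplitude -sqrt(2)*I/2 in the final state.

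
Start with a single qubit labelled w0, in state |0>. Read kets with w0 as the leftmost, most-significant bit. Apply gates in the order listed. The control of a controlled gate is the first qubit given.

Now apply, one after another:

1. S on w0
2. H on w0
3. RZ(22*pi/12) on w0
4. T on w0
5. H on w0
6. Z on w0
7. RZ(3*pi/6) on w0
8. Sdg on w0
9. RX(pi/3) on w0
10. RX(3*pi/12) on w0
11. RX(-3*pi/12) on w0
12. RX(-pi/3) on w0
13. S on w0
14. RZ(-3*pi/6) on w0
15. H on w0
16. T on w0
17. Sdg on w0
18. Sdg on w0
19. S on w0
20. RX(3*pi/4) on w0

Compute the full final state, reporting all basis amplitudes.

After the circuit, the state carries amplitude sqrt(2)*(-sqrt(2 - sqrt(2))*exp(I*pi/6) + sqrt(sqrt(2) + 2)*exp(I*pi/3))/4 on |0>, sqrt(2)*(sqrt(2 - sqrt(2))*exp(5*I*pi/6) + sqrt(sqrt(2) + 2)*exp(2*I*pi/3))/4 on |1>.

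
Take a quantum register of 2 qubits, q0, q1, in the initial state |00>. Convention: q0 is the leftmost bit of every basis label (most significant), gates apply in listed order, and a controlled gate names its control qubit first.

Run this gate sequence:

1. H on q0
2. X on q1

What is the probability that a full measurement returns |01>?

Outcome |01> occurs with probability 1/2.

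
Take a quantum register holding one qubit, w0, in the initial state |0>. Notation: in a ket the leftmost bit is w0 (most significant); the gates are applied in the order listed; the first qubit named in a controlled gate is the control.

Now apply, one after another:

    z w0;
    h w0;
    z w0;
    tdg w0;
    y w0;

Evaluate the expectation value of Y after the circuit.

In the final state, Y has expectation sqrt(2)/2.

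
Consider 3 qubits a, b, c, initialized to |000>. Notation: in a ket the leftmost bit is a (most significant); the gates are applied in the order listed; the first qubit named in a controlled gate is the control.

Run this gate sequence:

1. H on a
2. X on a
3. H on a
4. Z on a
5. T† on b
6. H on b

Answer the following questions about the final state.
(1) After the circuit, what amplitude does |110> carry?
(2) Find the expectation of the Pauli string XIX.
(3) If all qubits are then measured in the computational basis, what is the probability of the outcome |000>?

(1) The amplitude on |110> is 0. Key observation: steps 1-4 multiply out to the identity, so the circuit reduces to the remaining gates.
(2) In the final state, XIX has expectation 0.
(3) The probability of measuring |000> is 1/2.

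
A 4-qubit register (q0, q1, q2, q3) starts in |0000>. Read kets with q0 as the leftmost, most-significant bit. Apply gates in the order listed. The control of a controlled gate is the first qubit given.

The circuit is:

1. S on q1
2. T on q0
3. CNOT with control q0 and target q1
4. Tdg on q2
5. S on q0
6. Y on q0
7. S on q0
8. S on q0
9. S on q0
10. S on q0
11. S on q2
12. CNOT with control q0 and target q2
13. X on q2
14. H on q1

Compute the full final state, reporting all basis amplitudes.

After the circuit, the state carries amplitude sqrt(2)*I/2 on |1000>, sqrt(2)*I/2 on |1100>, and 0 on every other basis state. Key observation: gates 7-10 undo each other exactly, leaving only the rest of the circuit to track.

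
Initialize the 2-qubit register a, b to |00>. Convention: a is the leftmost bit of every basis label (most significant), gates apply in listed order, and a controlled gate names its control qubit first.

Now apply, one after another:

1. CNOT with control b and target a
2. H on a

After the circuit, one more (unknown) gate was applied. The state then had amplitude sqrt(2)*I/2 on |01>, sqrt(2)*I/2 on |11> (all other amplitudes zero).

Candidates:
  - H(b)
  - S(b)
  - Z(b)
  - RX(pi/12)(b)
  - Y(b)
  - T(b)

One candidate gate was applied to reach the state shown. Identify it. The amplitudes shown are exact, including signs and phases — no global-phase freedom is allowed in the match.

The unique candidate consistent with the amplitudes is Y(b).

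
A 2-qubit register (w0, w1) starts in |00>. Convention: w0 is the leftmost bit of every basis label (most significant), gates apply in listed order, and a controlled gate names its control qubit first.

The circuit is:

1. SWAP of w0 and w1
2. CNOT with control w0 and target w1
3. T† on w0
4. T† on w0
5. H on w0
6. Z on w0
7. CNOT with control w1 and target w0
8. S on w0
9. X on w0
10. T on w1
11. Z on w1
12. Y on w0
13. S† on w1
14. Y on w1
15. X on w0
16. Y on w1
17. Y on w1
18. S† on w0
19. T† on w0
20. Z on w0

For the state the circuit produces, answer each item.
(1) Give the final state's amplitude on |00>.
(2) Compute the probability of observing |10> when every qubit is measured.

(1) |00> carries amplitude 0 in the final state.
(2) A full measurement returns |10> with probability 0.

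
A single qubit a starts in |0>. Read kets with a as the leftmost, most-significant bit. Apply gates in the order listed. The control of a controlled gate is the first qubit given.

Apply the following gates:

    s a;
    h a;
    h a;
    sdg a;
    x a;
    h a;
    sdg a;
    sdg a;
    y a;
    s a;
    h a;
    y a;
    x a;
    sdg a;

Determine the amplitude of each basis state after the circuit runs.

The final amplitudes are 1/2 - I/2 on |0>, -1/2 + I/2 on |1>. Key observation: gates 1-4 undo each other exactly, leaving only the rest of the circuit to track.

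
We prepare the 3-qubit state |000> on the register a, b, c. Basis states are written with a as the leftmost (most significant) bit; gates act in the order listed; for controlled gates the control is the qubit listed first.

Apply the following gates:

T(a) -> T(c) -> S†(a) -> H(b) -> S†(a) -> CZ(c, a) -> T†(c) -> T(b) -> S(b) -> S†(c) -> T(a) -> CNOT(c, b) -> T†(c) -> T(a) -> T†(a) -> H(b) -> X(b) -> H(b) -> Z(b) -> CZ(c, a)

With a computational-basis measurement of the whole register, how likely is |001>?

The probability of measuring |001> is 0.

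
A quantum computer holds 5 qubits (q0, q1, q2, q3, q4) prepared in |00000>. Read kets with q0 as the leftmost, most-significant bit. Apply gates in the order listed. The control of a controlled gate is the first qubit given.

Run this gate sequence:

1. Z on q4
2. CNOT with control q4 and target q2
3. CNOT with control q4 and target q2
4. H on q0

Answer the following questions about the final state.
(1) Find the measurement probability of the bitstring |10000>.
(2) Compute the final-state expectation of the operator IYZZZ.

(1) A full measurement returns |10000> with probability 1/2. Key observation: steps 2-3 multiply out to the identity, so the circuit reduces to the remaining gates.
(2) In the final state, IYZZZ has expectation 0.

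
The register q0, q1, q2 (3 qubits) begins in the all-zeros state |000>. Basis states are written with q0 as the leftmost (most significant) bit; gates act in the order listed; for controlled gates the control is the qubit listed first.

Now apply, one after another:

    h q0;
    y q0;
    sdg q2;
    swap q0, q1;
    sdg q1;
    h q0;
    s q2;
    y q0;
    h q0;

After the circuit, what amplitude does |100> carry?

|100> carries amplitude -sqrt(2)/2 in the final state.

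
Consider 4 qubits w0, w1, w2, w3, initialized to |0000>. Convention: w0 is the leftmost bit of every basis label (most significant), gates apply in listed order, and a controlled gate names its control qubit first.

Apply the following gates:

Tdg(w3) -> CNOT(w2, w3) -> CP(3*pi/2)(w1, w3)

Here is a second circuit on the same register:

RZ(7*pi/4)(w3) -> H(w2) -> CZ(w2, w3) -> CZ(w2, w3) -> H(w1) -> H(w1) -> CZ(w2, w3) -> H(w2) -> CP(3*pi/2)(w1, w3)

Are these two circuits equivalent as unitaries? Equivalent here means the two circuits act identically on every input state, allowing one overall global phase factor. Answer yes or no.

No — the two circuits implement different unitaries, even allowing a global phase.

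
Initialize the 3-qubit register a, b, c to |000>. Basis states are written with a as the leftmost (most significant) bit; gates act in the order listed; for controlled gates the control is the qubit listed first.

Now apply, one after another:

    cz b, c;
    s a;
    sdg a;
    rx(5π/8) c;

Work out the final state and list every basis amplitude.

The final amplitudes are cos(5*pi/16) on |000>, -I*sin(5*pi/16) on |001>, and 0 on every other basis state. Key observation: gates 2-3 undo each other exactly, leaving only the rest of the circuit to track.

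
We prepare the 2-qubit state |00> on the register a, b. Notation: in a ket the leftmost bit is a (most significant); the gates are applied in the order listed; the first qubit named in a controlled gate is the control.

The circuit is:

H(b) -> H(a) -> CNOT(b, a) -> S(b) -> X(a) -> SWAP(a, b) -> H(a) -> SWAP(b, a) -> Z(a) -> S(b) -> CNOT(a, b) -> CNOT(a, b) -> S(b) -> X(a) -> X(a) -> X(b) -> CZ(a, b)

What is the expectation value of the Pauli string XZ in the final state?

The expectation value of XZ is -1. Key observation: gates 11-12 undo each other exactly, leaving only the rest of the circuit to track.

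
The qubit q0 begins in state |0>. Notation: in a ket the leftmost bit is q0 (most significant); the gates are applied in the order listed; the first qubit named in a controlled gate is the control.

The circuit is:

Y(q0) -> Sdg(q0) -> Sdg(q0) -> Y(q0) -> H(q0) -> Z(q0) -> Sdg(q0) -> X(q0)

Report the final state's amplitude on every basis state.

The resulting statevector has amplitude -sqrt(2)*I/2 on |0>, -sqrt(2)/2 on |1>.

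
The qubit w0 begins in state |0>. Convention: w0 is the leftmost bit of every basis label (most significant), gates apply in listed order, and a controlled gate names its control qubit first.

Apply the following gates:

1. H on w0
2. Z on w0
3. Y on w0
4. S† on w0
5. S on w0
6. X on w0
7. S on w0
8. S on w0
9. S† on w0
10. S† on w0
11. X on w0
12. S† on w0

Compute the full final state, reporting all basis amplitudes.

The final amplitudes are sqrt(2)*I/2 on |0>, sqrt(2)/2 on |1>. Key observation: the block from step 5 through step 12 cancels to the identity and can be dropped.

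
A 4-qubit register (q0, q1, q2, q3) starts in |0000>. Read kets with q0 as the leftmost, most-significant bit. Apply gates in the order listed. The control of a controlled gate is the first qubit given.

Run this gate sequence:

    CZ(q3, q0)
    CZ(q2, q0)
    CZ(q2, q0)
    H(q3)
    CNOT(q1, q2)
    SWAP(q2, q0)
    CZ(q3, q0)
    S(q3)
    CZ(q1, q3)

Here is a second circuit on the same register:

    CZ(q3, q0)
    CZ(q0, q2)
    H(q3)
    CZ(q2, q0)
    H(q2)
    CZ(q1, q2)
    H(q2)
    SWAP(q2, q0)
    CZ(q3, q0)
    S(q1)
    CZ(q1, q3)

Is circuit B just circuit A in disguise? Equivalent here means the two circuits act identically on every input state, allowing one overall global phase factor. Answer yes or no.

No: there is an input state on which the two circuits produce genuinely different outputs (not merely differing by a phase).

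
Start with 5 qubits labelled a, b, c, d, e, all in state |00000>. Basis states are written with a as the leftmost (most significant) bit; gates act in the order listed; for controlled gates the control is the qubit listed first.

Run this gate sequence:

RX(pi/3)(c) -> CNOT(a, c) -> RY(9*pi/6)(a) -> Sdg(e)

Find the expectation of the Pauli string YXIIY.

The expectation value of YXIIY is 0.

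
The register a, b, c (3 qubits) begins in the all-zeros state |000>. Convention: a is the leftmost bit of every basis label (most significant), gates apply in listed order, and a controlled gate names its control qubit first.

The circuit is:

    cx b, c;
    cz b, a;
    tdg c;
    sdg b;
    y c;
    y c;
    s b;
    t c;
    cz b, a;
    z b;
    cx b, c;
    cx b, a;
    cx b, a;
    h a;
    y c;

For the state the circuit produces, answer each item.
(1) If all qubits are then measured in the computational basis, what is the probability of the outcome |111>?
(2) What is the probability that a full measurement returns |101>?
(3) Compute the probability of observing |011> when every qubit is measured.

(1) A full measurement returns |111> with probability 0. Key observation: steps 2-9 multiply out to the identity, so the circuit reduces to the remaining gates.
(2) Outcome |101> occurs with probability 1/2.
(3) A full measurement returns |011> with probability 0.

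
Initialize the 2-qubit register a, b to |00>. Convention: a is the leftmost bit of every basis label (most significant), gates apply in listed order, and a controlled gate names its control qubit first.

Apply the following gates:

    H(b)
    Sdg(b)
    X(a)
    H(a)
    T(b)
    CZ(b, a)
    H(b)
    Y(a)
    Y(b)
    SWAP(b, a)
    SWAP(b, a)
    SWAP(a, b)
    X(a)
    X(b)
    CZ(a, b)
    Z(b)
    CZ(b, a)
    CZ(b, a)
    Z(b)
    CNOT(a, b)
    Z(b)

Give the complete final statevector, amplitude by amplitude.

The resulting statevector has amplitude sqrt(2)*(-1 + exp(3*I*pi/4))/4 on |00>, sqrt(2)*(1 + exp(3*I*pi/4))/4 on |01>, sqrt(2)*(-1 + exp(3*I*pi/4))/4 on |10>, sqrt(2)*(-1 - exp(3*I*pi/4))/4 on |11>.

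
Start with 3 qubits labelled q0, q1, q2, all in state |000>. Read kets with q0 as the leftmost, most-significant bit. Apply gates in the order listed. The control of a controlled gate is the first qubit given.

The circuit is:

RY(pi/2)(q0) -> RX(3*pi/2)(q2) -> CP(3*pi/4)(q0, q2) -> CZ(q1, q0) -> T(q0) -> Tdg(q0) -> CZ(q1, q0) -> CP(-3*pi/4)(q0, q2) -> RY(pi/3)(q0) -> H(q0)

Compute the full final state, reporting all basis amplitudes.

The resulting statevector has amplitude -sqrt(6)/4 on |000>, -sqrt(6)*I/4 on |001>, 0 on |010>, 0 on |011>, sqrt(2)/4 on |100>, sqrt(2)*I/4 on |101>, 0 on |110>, 0 on |111>. Key observation: gates 3-8 undo each other exactly, leaving only the rest of the circuit to track.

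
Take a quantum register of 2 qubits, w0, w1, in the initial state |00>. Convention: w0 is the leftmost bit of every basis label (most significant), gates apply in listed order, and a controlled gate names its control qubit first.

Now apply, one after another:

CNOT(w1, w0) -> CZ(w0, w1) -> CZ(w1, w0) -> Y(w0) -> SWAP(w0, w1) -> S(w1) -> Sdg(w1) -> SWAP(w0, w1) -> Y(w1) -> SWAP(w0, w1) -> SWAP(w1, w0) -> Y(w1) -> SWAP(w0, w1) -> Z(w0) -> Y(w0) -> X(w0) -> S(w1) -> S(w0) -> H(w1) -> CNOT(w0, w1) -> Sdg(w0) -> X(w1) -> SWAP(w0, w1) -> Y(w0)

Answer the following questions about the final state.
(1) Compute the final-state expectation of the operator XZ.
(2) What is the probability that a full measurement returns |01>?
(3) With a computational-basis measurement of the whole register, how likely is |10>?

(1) The expectation value of XZ is 1.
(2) The probability of measuring |01> is 0.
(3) Outcome |10> occurs with probability 1/2.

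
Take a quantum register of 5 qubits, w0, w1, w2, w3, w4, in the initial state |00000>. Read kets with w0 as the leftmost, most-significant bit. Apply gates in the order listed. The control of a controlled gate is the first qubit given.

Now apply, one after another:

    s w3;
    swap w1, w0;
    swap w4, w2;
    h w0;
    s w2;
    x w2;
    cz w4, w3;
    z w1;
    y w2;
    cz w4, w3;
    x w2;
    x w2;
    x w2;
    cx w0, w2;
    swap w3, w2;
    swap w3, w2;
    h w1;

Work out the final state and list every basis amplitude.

The resulting statevector has amplitude -I/2 on |00100>, -I/2 on |01100>, -I/2 on |10000>, -I/2 on |11000>, and 0 on every other basis state.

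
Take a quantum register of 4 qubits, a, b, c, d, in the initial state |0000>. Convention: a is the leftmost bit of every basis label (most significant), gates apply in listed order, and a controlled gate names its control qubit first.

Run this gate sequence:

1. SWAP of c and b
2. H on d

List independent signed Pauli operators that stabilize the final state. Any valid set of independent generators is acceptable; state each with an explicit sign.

The final state is stabilized by the group generated by +IIIX, +ZIII, +IZII, +IIZI; other independent generating sets are equally valid.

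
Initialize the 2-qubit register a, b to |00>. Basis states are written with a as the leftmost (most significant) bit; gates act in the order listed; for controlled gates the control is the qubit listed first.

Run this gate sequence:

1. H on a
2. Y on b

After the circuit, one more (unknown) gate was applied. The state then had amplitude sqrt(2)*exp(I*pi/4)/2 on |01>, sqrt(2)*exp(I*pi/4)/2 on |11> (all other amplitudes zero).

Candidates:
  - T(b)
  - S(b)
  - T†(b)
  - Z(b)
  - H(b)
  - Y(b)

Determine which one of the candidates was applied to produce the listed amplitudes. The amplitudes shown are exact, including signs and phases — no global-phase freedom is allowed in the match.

The unique candidate consistent with the amplitudes is T†(b).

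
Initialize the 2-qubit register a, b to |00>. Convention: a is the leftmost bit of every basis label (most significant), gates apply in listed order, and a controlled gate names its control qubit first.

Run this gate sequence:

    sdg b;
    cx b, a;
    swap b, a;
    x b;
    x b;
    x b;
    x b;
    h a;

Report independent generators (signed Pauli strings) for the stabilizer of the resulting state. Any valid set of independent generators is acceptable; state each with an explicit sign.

The final state is stabilized by the group generated by +XI, +IZ; other independent generating sets are equally valid.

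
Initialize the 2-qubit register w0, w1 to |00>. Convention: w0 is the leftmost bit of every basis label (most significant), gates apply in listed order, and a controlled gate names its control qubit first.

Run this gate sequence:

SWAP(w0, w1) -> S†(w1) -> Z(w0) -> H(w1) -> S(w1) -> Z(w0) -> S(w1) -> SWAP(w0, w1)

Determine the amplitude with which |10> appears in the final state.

The amplitude on |10> is -sqrt(2)/2.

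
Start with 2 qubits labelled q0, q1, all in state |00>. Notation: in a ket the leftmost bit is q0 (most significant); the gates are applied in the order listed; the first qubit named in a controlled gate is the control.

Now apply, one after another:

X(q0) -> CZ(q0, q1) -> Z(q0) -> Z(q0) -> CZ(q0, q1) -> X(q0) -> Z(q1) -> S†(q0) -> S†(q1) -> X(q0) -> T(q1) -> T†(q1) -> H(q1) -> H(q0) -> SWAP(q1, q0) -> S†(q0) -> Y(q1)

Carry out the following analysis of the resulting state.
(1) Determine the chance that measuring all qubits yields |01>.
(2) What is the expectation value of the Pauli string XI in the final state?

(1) The probability of measuring |01> is 1/4.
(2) In the final state, XI has expectation 0.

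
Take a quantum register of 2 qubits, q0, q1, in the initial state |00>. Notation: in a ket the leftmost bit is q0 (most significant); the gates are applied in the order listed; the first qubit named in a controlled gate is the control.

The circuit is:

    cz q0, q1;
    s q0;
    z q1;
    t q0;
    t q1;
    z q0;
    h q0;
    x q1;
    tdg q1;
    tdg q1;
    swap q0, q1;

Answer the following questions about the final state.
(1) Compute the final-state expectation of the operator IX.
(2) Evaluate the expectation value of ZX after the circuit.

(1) The expectation value of IX is 1.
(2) The observable ZX averages to -1.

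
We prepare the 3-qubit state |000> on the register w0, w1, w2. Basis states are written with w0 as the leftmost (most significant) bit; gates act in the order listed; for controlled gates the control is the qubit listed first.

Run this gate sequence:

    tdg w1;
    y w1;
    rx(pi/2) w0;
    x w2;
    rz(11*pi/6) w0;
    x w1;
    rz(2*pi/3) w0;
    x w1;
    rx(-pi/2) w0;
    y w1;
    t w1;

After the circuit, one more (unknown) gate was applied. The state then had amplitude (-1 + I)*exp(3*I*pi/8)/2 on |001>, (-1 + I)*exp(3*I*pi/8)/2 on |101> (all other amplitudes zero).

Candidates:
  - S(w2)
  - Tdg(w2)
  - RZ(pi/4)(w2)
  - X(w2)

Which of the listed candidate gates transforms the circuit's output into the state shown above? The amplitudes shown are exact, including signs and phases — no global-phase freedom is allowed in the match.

The unique candidate consistent with the amplitudes is RZ(pi/4)(w2).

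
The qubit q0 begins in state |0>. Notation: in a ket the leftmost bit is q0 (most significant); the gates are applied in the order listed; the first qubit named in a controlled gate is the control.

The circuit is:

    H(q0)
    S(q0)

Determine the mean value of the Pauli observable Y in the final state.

The observable Y averages to 1.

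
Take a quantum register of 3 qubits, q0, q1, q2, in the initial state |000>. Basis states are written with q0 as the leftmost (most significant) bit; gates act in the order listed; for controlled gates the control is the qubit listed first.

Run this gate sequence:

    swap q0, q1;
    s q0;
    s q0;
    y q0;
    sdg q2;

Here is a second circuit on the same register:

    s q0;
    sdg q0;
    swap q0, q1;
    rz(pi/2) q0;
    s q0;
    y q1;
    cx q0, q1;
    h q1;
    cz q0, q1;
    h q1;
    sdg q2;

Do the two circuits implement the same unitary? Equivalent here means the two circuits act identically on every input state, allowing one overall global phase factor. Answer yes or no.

No — the two circuits implement different unitaries, even allowing a global phase.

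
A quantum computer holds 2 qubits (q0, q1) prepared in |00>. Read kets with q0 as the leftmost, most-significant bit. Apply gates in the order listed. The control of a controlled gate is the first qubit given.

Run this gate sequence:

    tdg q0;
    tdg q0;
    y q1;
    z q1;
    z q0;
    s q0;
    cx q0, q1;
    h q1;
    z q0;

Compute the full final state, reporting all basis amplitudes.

After the circuit, the state carries amplitude -sqrt(2)*I/2 on |00>, sqrt(2)*I/2 on |01>, 0 on |10>, 0 on |11>.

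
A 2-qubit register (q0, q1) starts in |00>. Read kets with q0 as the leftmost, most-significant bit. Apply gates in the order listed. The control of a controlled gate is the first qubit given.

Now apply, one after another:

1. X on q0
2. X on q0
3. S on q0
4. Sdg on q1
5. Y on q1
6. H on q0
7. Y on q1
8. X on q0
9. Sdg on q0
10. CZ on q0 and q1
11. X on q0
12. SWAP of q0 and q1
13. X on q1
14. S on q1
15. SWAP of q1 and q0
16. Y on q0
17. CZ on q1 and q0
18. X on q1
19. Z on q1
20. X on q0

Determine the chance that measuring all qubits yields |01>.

A full measurement returns |01> with probability 1/2.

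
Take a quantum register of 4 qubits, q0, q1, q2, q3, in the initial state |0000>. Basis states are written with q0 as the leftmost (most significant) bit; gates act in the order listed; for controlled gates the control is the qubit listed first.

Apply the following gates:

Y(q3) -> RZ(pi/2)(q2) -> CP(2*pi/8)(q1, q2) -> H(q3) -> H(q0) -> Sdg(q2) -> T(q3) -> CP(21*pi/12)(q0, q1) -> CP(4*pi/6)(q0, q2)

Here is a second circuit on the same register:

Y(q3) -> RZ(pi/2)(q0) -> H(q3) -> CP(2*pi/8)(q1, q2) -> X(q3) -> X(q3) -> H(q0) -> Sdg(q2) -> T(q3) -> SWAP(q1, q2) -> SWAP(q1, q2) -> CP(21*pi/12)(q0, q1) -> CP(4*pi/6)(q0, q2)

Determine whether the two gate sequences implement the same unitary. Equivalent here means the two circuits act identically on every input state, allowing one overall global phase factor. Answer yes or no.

No: there is an input state on which the two circuits produce genuinely different outputs (not merely differing by a phase).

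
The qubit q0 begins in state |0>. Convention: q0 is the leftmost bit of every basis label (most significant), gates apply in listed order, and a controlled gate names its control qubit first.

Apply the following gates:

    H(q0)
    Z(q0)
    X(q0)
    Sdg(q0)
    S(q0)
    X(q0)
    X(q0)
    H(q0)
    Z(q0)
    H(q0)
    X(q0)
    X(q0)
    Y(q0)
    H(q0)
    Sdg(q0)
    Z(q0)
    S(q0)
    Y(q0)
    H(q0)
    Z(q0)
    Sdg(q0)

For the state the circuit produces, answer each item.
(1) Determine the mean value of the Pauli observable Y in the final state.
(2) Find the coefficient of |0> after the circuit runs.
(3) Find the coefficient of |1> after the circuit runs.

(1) The observable Y averages to -1.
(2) The amplitude on |0> is -sqrt(2)/2.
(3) |1> carries amplitude sqrt(2)*I/2 in the final state.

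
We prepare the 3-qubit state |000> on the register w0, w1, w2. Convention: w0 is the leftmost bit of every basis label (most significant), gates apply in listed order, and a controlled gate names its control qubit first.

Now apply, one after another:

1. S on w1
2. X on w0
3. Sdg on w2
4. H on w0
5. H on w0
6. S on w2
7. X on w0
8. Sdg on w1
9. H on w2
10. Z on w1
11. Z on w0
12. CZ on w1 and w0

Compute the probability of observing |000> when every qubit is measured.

A full measurement returns |000> with probability 1/2. Key observation: gates 1-8 undo each other exactly, leaving only the rest of the circuit to track.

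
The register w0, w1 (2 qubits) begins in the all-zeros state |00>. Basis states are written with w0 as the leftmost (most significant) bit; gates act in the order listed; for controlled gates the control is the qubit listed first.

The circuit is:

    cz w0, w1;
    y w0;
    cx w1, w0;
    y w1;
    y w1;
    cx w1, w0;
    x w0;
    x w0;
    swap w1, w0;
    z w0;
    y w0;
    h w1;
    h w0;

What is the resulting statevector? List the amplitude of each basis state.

The final amplitudes are -1/2 on |00>, 1/2 on |01>, 1/2 on |10>, -1/2 on |11>. Key observation: gates 3-6 undo each other exactly, leaving only the rest of the circuit to track.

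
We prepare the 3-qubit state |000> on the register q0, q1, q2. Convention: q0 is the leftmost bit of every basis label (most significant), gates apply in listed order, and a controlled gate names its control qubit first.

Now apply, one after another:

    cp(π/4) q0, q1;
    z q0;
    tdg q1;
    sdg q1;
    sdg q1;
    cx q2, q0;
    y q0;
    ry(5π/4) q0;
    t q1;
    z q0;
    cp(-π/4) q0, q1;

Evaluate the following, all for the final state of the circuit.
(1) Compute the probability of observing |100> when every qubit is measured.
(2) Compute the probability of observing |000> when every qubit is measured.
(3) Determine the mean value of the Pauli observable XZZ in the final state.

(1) A full measurement returns |100> with probability 1/2 - sqrt(2)/4.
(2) Outcome |000> occurs with probability sqrt(2)/4 + 1/2.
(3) The observable XZZ averages to -sqrt(2)/2.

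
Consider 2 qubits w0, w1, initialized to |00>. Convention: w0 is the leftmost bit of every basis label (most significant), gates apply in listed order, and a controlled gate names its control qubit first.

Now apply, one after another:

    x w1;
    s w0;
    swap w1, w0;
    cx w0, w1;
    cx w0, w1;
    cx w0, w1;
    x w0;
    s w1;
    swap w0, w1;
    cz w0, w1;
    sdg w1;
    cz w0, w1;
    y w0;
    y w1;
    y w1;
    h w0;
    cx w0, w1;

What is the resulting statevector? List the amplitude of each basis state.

After the circuit, the state carries amplitude sqrt(2)/2 on |00>, 0 on |01>, 0 on |10>, sqrt(2)/2 on |11>. Key observation: gates 4-5 undo each other exactly, leaving only the rest of the circuit to track.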